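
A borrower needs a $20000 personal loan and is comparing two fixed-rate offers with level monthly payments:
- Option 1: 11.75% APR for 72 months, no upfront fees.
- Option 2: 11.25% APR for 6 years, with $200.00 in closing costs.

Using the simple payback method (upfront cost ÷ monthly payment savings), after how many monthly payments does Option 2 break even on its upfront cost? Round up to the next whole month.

Option 1: monthly rate = 11.75%/12 = 0.0097917; payment = 20,000 × 0.0097917 / (1 − (1+0.0097917)^−72) = $388.41.
Option 2: monthly rate = 11.25%/12 = 0.0093750; payment = 20,000 × 0.0093750 / (1 − (1+0.0093750)^−72) = $383.25.
Monthly savings = $388.41 − $383.25 = $5.16.
Break-even = $200.00 / $5.16 = 38.76 → 39 months.

39 months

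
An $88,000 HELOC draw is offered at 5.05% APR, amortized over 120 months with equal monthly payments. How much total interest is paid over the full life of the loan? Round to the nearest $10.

Monthly rate = 5.05%/12 = 0.0042083; payment = 88,000 × 0.0042083 / (1 − (1+0.0042083)^−120) = $935.53.
Total paid = 120 × $935.53 = $112,263.60; interest = $112,263.60 − $88,000 = $24,263.60.

$24,260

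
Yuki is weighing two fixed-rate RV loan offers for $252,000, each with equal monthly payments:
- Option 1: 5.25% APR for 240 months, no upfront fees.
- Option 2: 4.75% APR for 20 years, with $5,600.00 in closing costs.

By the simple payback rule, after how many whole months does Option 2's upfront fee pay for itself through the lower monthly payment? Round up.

81 months

Option 1: monthly rate = 5.25%/12 = 0.0043750; payment = 252,000 × 0.0043750 / (1 − (1+0.0043750)^−240) = $1,698.09.
Option 2: at 4.75% the monthly rate is 0.0039583, so the payment is 252,000 × 0.0039583 / (1 − 1.0039583^−240) = $1,628.48.
Monthly savings = $1,698.09 − $1,628.48 = $69.61.
Break-even = $5,600.00 / $69.61 = 80.45 → 81 months.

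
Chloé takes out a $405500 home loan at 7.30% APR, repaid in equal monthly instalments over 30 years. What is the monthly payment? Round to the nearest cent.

$2,779.99

At 7.30% the monthly rate is 0.0060833, so the payment is 405,500 × 0.0060833 / (1 − 1.0060833^−360) = $2,779.99.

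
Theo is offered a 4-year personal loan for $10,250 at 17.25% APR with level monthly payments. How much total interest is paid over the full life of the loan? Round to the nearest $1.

$4,010

At 17.25% the monthly rate is 0.0143750, so the payment is 10,250 × 0.0143750 / (1 − 1.0143750^−48) = $297.09.
Total paid = 48 × $297.09 = $14,260.32; interest = $14,260.32 − $10,250 = $4,010.32.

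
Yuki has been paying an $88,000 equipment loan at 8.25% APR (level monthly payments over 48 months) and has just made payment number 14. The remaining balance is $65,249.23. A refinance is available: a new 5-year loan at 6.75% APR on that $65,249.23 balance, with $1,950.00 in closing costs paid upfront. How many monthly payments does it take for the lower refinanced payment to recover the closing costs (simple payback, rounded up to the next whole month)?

3 months

Current payment = 88,000 × 8.25%/12 / (1 − (1+0.0068750)^−48) = $2,158.68.
Refinanced payment = 65,249.23 × 0.0056250 / (1 − (1+0.0056250)^−60) = $1,284.33.
Monthly savings = $2,158.68 − $1,284.33 = $874.35.
Break-even = $1,950.00 / $874.35 = 2.23 → 3 months.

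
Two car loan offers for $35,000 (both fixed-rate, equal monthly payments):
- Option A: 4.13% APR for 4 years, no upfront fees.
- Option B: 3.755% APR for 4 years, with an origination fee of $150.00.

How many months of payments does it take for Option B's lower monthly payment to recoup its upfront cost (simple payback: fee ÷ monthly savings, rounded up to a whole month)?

Option A: monthly rate = 4.13%/12 = 0.0034417; payment = 35,000 × 0.0034417 / (1 − (1+0.0034417)^−48) = $792.30.
Option B: monthly rate = 3.755%/12 = 0.0031292; payment = 35,000 × 0.0031292 / (1 − (1+0.0031292)^−48) = $786.44.
Monthly savings = $792.30 − $786.44 = $5.86.
Break-even = $150.00 / $5.86 = 25.60 → 26 months.

26 months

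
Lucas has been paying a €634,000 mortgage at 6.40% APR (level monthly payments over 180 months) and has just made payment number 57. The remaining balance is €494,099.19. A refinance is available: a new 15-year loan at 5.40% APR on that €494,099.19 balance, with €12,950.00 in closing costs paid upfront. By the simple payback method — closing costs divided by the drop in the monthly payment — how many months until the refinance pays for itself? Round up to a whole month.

9 months

Current payment = 634,000 × 6.4%/12 / (1 − (1+0.0053333)^−180) = €5,488.03.
Refinanced payment = 494,099.19 × 0.0045000 / (1 − (1+0.0045000)^−180) = €4,011.03.
Monthly savings = €5,488.03 − €4,011.03 = €1,477.00.
Break-even = €12,950.00 / €1,477.00 = 8.77 → 9 months.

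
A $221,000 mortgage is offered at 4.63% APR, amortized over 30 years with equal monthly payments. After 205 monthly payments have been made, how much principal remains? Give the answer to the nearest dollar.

With monthly rate i = 4.63%/12 = 0.0038583, the balance after k of n payments is P · [(1+i)^n − (1+i)^k] / [(1+i)^n − 1].
(1+0.0038583)^360 = 4.00013160 and (1+0.0038583)^205 = 2.20215485, so the balance is 221,000 × (4.00013160 − 2.20215485) / (4.00013160 − 1) = $132,445.14.

$132,445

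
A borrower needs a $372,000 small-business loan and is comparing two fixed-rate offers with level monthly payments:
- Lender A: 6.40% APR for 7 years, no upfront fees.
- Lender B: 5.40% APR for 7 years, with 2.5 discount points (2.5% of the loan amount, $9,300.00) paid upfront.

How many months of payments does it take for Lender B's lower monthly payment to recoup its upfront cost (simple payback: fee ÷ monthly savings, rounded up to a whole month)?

53 months

Lender A: at 6.40% the monthly rate is 0.0053333, so the payment is 372,000 × 0.0053333 / (1 − 1.0053333^−84) = $5,506.00.
Lender B: at 5.40% the monthly rate is 0.0045000, so the payment is 372,000 × 0.0045000 / (1 − 1.0045000^−84) = $5,328.02.
Monthly savings = $5,506.00 − $5,328.02 = $177.98.
Break-even = $9,300.00 / $177.98 = 52.25 → 53 months.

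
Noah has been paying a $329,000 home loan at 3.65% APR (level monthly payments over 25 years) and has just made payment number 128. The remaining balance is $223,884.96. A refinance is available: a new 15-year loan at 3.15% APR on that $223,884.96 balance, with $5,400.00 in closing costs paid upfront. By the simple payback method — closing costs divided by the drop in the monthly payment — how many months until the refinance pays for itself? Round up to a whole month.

Current payment = 329,000 × 3.65%/12 / (1 − (1+0.0030417)^−300) = $1,673.64.
Refinanced payment = 223,884.96 × 0.0026250 / (1 − (1+0.0026250)^−180) = $1,562.31.
Monthly savings = $1,673.64 − $1,562.31 = $111.33.
Break-even = $5,400.00 / $111.33 = 48.50 → 49 months.

49 months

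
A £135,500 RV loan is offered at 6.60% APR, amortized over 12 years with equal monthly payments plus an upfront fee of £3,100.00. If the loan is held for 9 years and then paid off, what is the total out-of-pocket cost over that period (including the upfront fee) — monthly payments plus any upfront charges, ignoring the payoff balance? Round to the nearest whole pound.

Monthly rate = 6.6%/12 = 0.0055000; payment = 135,500 × 0.0055000 / (1 − (1+0.0055000)^−144) = £1,364.73.
Total outlay = 108 × £1,364.73 + £3,100.00 = £150,490.84.

£150,491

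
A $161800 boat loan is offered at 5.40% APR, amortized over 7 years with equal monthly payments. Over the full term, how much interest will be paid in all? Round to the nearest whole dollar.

Monthly rate = 5.4%/12 = 0.0045000; payment = 161,800 × 0.0045000 / (1 − (1+0.0045000)^−84) = $2,317.40.
Total paid = 84 × $2,317.40 = $194,661.60; interest = $194,661.60 − $161,800 = $32,861.60.

$32,862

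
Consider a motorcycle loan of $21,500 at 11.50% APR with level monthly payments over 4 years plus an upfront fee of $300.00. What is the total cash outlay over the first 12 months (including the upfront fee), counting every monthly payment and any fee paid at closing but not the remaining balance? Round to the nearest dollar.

$7,031

At 11.50% the monthly rate is 0.0095833, so the payment is 21,500 × 0.0095833 / (1 − 1.0095833^−48) = $560.91.
Total outlay = 12 × $560.91 + $300.00 = $7,030.92.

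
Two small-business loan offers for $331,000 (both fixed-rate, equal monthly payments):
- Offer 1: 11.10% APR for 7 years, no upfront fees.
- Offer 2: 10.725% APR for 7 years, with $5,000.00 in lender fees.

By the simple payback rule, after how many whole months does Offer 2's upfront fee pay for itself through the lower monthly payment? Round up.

Offer 1: at 11.10% the monthly rate is 0.0092500, so the payment is 331,000 × 0.0092500 / (1 − 1.0092500^−84) = $5,684.95.
Offer 2: monthly rate = 10.725%/12 = 0.0089375; payment = 331,000 × 0.0089375 / (1 − (1+0.0089375)^−84) = $5,619.78.
Monthly savings = $5,684.95 − $5,619.78 = $65.17.
Break-even = $5,000.00 / $65.17 = 76.72 → 77 months.

77 months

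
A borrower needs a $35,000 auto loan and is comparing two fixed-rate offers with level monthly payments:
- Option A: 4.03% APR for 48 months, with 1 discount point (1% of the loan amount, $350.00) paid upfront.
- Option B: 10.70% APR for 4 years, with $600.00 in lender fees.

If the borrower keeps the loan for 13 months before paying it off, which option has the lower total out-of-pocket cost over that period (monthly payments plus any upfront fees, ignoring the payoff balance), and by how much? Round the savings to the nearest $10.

Option A by $1,660

Option A: monthly rate = 4.03%/12 = 0.0033583; payment = 35,000 × 0.0033583 / (1 − (1+0.0033583)^−48) = $790.74.
Option B: monthly rate = 10.7%/12 = 0.0089167; payment = 35,000 × 0.0089167 / (1 − (1+0.0089167)^−48) = $899.50.
Over 13 months: Option A costs 13 × $790.74 + $350.00 = $10,629.62; Option B costs 13 × $899.50 + $600.00 = $12,293.50.
Option A is cheaper by $12,293.50 − $10,629.62 = $1,663.88.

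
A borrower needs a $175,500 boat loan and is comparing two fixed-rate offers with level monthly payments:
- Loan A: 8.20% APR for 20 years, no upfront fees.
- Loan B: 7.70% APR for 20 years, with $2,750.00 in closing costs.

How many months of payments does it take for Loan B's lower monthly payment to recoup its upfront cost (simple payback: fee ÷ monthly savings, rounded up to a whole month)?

51 months

Loan A: at 8.20% the monthly rate is 0.0068333, so the payment is 175,500 × 0.0068333 / (1 − 1.0068333^−240) = $1,489.87.
Loan B: at 7.70% the monthly rate is 0.0064167, so the payment is 175,500 × 0.0064167 / (1 − 1.0064167^−240) = $1,435.36.
Monthly savings = $1,489.87 − $1,435.36 = $54.51.
Break-even = $2,750.00 / $54.51 = 50.45 → 51 months.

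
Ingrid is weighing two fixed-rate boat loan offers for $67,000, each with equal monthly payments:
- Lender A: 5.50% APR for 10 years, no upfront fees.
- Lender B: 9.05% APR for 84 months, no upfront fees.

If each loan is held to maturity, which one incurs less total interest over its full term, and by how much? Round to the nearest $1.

Lender A by $3,437

Lender A: monthly rate = 5.5%/12 = 0.0045833; payment = 67,000 × 0.0045833 / (1 − (1+0.0045833)^−120) = $727.13.
Total interest on Lender A = 120 × $727.13 − $67,000 = $20,255.60.
Lender B: at 9.05% the monthly rate is 0.0075417, so the payment is 67,000 × 0.0075417 / (1 − 1.0075417^−84) = $1,079.67.
Total interest on Lender B = 84 × $1,079.67 − $67,000 = $23,692.28.
Lender A is lower by $3,436.68.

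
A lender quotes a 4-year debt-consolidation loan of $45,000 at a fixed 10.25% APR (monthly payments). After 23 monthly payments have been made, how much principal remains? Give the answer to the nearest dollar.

$25,716

With monthly rate i = 10.25%/12 = 0.0085417, the balance after k of n payments is P · [(1+i)^n − (1+i)^k] / [(1+i)^n − 1].
(1+0.0085417)^48 = 1.50419650 and (1+0.0085417)^23 = 1.21606963, so the balance is 45,000 × (1.50419650 − 1.21606963) / (1.50419650 − 1) = $25,715.59.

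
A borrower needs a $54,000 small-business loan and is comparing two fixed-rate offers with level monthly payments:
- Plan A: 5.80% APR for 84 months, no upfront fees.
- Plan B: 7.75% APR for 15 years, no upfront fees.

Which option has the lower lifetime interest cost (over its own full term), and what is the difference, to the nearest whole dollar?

Plan A: monthly rate = 5.8%/12 = 0.0048333; payment = 54,000 × 0.0048333 / (1 − (1+0.0048333)^−84) = $783.69.
Total interest on Plan A = 84 × $783.69 − $54,000 = $11,829.96.
Plan B: at 7.75% the monthly rate is 0.0064583, so the payment is 54,000 × 0.0064583 / (1 − 1.0064583^−180) = $508.29.
Total interest on Plan B = 180 × $508.29 − $54,000 = $37,492.20.
Plan A is lower by $25,662.24.

Plan A by $25,662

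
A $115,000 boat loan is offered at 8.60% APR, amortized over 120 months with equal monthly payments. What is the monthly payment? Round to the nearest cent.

$1,431.99

At 8.60% the monthly rate is 0.0071667, so the payment is 115,000 × 0.0071667 / (1 − 1.0071667^−120) = $1,431.99.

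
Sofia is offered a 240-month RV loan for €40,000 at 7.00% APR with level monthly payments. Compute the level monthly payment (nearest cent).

€310.12

At 7.00% the monthly rate is 0.0058333, so the payment is 40,000 × 0.0058333 / (1 − 1.0058333^−240) = €310.12.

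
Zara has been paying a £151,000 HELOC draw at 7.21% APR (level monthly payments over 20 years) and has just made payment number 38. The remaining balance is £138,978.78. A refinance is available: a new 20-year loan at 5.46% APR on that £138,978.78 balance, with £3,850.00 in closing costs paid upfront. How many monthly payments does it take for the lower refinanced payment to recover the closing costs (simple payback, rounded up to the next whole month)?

Current payment = 151,000 × 7.21%/12 / (1 − (1+0.0060083)^−240) = £1,189.81.
Refinanced payment = 138,978.78 × 0.0045500 / (1 − (1+0.0045500)^−240) = £952.88.
Monthly savings = £1,189.81 − £952.88 = £236.93.
Break-even = £3,850.00 / £236.93 = 16.25 → 17 months.

17 months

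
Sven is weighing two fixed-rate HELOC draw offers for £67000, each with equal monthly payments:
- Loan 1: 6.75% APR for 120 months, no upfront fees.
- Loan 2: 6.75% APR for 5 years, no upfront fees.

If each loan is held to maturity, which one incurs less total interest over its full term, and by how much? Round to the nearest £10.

Loan 2 by £13,190

Loan 1: at 6.75% the monthly rate is 0.0056250, so the payment is 67,000 × 0.0056250 / (1 − 1.0056250^−120) = £769.32.
Total interest on Loan 1 = 120 × £769.32 − £67,000 = £25,318.40.
Loan 2: at 6.75% the monthly rate is 0.0056250, so the payment is 67,000 × 0.0056250 / (1 − 1.0056250^−60) = £1,318.79.
Total interest on Loan 2 = 60 × £1,318.79 − £67,000 = £12,127.40.
Loan 2 is lower by £13,191.00.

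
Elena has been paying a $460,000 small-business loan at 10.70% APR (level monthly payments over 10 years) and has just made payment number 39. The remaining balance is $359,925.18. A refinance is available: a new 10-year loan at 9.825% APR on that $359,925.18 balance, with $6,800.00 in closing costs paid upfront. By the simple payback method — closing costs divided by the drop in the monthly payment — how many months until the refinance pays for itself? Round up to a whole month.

Current payment = 460,000 × 10.7%/12 / (1 − (1+0.0089167)^−120) = $6,258.64.
Refinanced payment = 359,925.18 × 0.0081875 / (1 − (1+0.0081875)^−120) = $4,721.63.
Monthly savings = $6,258.64 − $4,721.63 = $1,537.01.
Break-even = $6,800.00 / $1,537.01 = 4.42 → 5 months.

5 months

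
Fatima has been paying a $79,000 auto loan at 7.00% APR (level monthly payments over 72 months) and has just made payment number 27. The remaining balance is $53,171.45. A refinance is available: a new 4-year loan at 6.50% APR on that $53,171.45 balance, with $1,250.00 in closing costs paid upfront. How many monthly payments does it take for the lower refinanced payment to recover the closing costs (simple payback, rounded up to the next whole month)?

15 months

Current payment = 79,000 × 7%/12 / (1 − (1+0.0058333)^−72) = $1,346.87.
Refinanced payment = 53,171.45 × 0.0054167 / (1 − (1+0.0054167)^−48) = $1,260.96.
Monthly savings = $1,346.87 − $1,260.96 = $85.91.
Break-even = $1,250.00 / $85.91 = 14.55 → 15 months.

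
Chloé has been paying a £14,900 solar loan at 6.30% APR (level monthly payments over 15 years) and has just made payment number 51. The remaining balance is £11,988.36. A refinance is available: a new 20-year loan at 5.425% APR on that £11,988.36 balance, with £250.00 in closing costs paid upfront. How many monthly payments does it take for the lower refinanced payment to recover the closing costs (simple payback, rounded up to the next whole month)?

Current payment = 14,900 × 6.3%/12 / (1 − (1+0.0052500)^−180) = £128.16.
Refinanced payment = 11,988.36 × 0.0045208 / (1 − (1+0.0045208)^−240) = £81.96.
Monthly savings = £128.16 − £81.96 = £46.20.
Break-even = £250.00 / £46.20 = 5.41 → 6 months.

6 months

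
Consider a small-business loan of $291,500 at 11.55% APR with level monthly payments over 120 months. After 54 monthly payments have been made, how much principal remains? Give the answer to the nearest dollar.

$199,931

With monthly rate i = 11.55%/12 = 0.0096250, the balance after k of n payments is P · [(1+i)^n − (1+i)^k] / [(1+i)^n − 1].
(1+0.0096250)^120 = 3.15654152 and (1+0.0096250)^54 = 1.67743298, so the balance is 291,500 × (3.15654152 − 1.67743298) / (3.15654152 − 1) = $199,931.30.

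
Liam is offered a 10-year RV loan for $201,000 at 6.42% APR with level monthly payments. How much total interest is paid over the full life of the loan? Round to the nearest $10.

$71,900

At 6.42% the monthly rate is 0.0053500, so the payment is 201,000 × 0.0053500 / (1 − 1.0053500^−120) = $2,274.14.
Total paid = 120 × $2,274.14 = $272,896.80; interest = $272,896.80 − $201,000 = $71,896.80.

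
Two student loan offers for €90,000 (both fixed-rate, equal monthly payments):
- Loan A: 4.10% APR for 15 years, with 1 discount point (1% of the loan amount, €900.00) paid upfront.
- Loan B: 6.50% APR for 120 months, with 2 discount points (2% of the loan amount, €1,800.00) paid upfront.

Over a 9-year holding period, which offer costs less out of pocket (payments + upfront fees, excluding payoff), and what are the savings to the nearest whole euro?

Loan A: monthly rate = 4.1%/12 = 0.0034167; payment = 90,000 × 0.0034167 / (1 − (1+0.0034167)^−180) = €670.24.
Loan B: monthly rate = 6.5%/12 = 0.0054167; payment = 90,000 × 0.0054167 / (1 − (1+0.0054167)^−120) = €1,021.93.
Over 108 months: Loan A costs 108 × €670.24 + €900.00 = €73,285.92; Loan B costs 108 × €1,021.93 + €1,800.00 = €112,168.44.
Loan A is cheaper by €112,168.44 − €73,285.92 = €38,882.52.

Loan A by €38,883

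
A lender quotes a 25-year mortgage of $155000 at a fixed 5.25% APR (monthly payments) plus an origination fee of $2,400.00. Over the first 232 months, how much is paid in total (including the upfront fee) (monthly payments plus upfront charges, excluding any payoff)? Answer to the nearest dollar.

Monthly rate = 5.25%/12 = 0.0043750; payment = 155,000 × 0.0043750 / (1 − (1+0.0043750)^−300) = $928.83.
Total outlay = 232 × $928.83 + $2,400.00 = $217,888.56.

$217,889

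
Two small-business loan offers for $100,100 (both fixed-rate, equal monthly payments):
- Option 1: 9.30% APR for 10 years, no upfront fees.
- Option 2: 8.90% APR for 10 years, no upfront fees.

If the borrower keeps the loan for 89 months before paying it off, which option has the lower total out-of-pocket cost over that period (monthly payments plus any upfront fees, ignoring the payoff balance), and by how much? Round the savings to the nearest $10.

Option 1: monthly rate = 9.3%/12 = 0.0077500; payment = 100,100 × 0.0077500 / (1 − (1+0.0077500)^−120) = $1,284.33.
Option 2: at 8.90% the monthly rate is 0.0074167, so the payment is 100,100 × 0.0074167 / (1 − 1.0074167^−120) = $1,262.61.
Over 89 months: Option 1 costs 89 × $1,284.33 = $114,305.37; Option 2 costs 89 × $1,262.61 = $112,372.29.
Option 2 is cheaper by $114,305.37 − $112,372.29 = $1,933.08.

Option 2 by $1,930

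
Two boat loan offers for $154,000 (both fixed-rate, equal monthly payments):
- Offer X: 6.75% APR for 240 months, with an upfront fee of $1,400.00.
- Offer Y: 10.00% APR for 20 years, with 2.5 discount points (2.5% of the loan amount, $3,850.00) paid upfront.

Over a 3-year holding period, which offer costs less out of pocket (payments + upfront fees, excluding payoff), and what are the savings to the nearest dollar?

Offer X: at 6.75% the monthly rate is 0.0056250, so the payment is 154,000 × 0.0056250 / (1 − 1.0056250^−240) = $1,170.96.
Offer Y: monthly rate = 10%/12 = 0.0083333; payment = 154,000 × 0.0083333 / (1 − (1+0.0083333)^−240) = $1,486.13.
Over 36 months: Offer X costs 36 × $1,170.96 + $1,400.00 = $43,554.56; Offer Y costs 36 × $1,486.13 + $3,850.00 = $57,350.68.
Offer X is cheaper by $57,350.68 − $43,554.56 = $13,796.12.

Offer X by $13,796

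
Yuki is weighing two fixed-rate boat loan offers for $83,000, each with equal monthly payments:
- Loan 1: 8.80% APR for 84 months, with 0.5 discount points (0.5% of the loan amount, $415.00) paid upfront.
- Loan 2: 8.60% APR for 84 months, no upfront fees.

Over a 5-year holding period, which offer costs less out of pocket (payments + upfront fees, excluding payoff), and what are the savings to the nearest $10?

Loan 1: at 8.80% the monthly rate is 0.0073333, so the payment is 83,000 × 0.0073333 / (1 − 1.0073333^−84) = $1,326.98.
Loan 2: monthly rate = 8.6%/12 = 0.0071667; payment = 83,000 × 0.0071667 / (1 − (1+0.0071667)^−84) = $1,318.61.
Over 60 months: Loan 1 costs 60 × $1,326.98 + $415.00 = $80,033.80; Loan 2 costs 60 × $1,318.61 = $79,116.60.
Loan 2 is cheaper by $80,033.80 − $79,116.60 = $917.20.

Loan 2 by $920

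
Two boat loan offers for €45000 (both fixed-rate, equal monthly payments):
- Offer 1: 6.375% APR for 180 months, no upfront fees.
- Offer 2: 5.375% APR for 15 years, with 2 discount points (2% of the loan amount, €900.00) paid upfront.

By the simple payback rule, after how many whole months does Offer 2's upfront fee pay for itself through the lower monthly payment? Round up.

38 months

Offer 1: at 6.375% the monthly rate is 0.0053125, so the payment is 45,000 × 0.0053125 / (1 − 1.0053125^−180) = €388.91.
Offer 2: at 5.375% the monthly rate is 0.0044792, so the payment is 45,000 × 0.0044792 / (1 − 1.0044792^−180) = €364.71.
Monthly savings = €388.91 − €364.71 = €24.20.
Break-even = €900.00 / €24.20 = 37.19 → 38 months.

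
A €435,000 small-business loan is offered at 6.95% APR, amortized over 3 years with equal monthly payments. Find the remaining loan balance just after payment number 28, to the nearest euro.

With monthly rate i = 6.95%/12 = 0.0057917, the balance after k of n payments is P · [(1+i)^n − (1+i)^k] / [(1+i)^n − 1].
(1+0.0057917)^36 = 1.23108826 and (1+0.0057917)^28 = 1.17550620, so the balance is 435,000 × (1.23108826 − 1.17550620) / (1.23108826 − 1) = €104,627.53.

€104,628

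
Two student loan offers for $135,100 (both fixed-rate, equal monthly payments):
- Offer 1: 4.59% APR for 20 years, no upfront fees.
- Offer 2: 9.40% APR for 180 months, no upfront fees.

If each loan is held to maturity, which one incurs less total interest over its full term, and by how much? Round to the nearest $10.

Offer 1 by $45,760

Offer 1: at 4.59% the monthly rate is 0.0038250, so the payment is 135,100 × 0.0038250 / (1 − 1.0038250^−240) = $861.29.
Total interest on Offer 1 = 240 × $861.29 − $135,100 = $71,609.60.
Offer 2: at 9.40% the monthly rate is 0.0078333, so the payment is 135,100 × 0.0078333 / (1 − 1.0078333^−180) = $1,402.61.
Total interest on Offer 2 = 180 × $1,402.61 − $135,100 = $117,369.80.
Offer 1 is lower by $45,760.20.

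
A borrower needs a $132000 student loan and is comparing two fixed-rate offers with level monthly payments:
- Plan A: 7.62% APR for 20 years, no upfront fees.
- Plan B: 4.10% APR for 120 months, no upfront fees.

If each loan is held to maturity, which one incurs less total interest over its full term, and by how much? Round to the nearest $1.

Plan A: at 7.62% the monthly rate is 0.0063500, so the payment is 132,000 × 0.0063500 / (1 − 1.0063500^−240) = $1,073.09.
Total interest on Plan A = 240 × $1,073.09 − $132,000 = $125,541.60.
Plan B: at 4.10% the monthly rate is 0.0034167, so the payment is 132,000 × 0.0034167 / (1 − 1.0034167^−120) = $1,342.72.
Total interest on Plan B = 120 × $1,342.72 − $132,000 = $29,126.40.
Plan B is lower by $96,415.20.

Plan B by $96,415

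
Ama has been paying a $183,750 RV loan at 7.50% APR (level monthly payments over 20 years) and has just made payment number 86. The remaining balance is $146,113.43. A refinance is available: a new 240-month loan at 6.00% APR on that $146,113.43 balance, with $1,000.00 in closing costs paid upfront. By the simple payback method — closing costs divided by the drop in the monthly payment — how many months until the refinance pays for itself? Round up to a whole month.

3 months

Current payment = 183,750 × 7.5%/12 / (1 − (1+0.0062500)^−240) = $1,480.28.
Refinanced payment = 146,113.43 × 0.0050000 / (1 − (1+0.0050000)^−240) = $1,046.80.
Monthly savings = $1,480.28 − $1,046.80 = $433.48.
Break-even = $1,000.00 / $433.48 = 2.31 → 3 months.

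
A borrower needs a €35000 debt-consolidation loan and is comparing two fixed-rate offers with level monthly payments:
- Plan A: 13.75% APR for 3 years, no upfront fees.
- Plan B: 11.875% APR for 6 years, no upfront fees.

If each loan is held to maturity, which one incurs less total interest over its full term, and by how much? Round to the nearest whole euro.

Plan A: at 13.75% the monthly rate is 0.0114583, so the payment is 35,000 × 0.0114583 / (1 − 1.0114583^−36) = €1,191.97.
Total interest on Plan A = 36 × €1,191.97 − €35,000 = €7,910.92.
Plan B: monthly rate = 11.875%/12 = 0.0098958; payment = 35,000 × 0.0098958 / (1 − (1+0.0098958)^−72) = €681.98.
Total interest on Plan B = 72 × €681.98 − €35,000 = €14,102.56.
Plan A is lower by €6,191.64.

Plan A by €6,192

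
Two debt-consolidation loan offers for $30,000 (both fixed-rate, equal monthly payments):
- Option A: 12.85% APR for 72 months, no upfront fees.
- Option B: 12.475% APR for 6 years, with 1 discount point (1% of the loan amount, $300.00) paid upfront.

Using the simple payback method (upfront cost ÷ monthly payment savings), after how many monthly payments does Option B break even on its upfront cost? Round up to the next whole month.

51 months

Option A: monthly rate = 12.85%/12 = 0.0107083; payment = 30,000 × 0.0107083 / (1 − (1+0.0107083)^−72) = $599.85.
Option B: at 12.475% the monthly rate is 0.0103958, so the payment is 30,000 × 0.0103958 / (1 − 1.0103958^−72) = $593.94.
Monthly savings = $599.85 − $593.94 = $5.91.
Break-even = $300.00 / $5.91 = 50.76 → 51 months.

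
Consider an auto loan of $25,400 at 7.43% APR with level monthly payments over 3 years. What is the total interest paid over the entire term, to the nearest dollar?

$3,014

At 7.43% the monthly rate is 0.0061917, so the payment is 25,400 × 0.0061917 / (1 − 1.0061917^−36) = $789.28.
Total paid = 36 × $789.28 = $28,414.08; interest = $28,414.08 − $25,400 = $3,014.08.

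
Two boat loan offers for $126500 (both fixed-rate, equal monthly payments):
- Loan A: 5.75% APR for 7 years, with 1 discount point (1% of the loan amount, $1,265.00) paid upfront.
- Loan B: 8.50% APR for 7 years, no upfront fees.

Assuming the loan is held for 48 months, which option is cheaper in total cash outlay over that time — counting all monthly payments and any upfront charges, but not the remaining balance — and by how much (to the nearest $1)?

Loan A by $6,917

Loan A: at 5.75% the monthly rate is 0.0047917, so the payment is 126,500 × 0.0047917 / (1 − 1.0047917^−84) = $1,832.86.
Loan B: monthly rate = 8.5%/12 = 0.0070833; payment = 126,500 × 0.0070833 / (1 − (1+0.0070833)^−84) = $2,003.32.
Over 48 months: Loan A costs 48 × $1,832.86 + $1,265.00 = $89,242.28; Loan B costs 48 × $2,003.32 = $96,159.36.
Loan A is cheaper by $96,159.36 − $89,242.28 = $6,917.08.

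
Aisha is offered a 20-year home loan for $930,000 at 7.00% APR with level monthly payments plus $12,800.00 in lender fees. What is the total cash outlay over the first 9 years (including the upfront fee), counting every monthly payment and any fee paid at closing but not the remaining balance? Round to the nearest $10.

$791,510

Monthly rate = 7%/12 = 0.0058333; payment = 930,000 × 0.0058333 / (1 − (1+0.0058333)^−240) = $7,210.28.
Total outlay = 108 × $7,210.28 + $12,800.00 = $791,510.24.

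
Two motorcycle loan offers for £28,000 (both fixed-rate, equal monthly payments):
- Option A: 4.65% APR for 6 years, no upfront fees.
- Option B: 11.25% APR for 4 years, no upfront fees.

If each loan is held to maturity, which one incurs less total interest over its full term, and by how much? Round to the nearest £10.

Option A by £2,760

Option A: at 4.65% the monthly rate is 0.0038750, so the payment is 28,000 × 0.0038750 / (1 − 1.0038750^−72) = £446.41.
Total interest on Option A = 72 × £446.41 − £28,000 = £4,141.52.
Option B: at 11.25% the monthly rate is 0.0093750, so the payment is 28,000 × 0.0093750 / (1 − 1.0093750^−48) = £727.08.
Total interest on Option B = 48 × £727.08 − £28,000 = £6,899.84.
Option A is lower by £2,758.32.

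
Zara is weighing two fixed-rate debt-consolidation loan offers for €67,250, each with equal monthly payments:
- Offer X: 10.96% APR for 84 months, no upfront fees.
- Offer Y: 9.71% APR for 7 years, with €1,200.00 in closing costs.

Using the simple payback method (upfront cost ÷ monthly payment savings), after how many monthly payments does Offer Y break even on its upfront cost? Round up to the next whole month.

28 months

Offer X: monthly rate = 10.96%/12 = 0.0091333; payment = 67,250 × 0.0091333 / (1 − (1+0.0091333)^−84) = €1,150.07.
Offer Y: at 9.71% the monthly rate is 0.0080917, so the payment is 67,250 × 0.0080917 / (1 − 1.0080917^−84) = €1,106.38.
Monthly savings = €1,150.07 − €1,106.38 = €43.69.
Break-even = €1,200.00 / €43.69 = 27.47 → 28 months.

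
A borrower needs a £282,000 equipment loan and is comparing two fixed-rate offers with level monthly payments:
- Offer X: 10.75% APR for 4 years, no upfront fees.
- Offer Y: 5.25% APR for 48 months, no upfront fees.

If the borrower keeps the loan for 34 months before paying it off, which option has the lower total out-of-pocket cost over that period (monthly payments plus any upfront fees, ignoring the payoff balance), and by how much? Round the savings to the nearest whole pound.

Offer X: monthly rate = 10.75%/12 = 0.0089583; payment = 282,000 × 0.0089583 / (1 − (1+0.0089583)^−48) = £7,254.25.
Offer Y: at 5.25% the monthly rate is 0.0043750, so the payment is 282,000 × 0.0043750 / (1 − 1.0043750^−48) = £6,526.24.
Over 34 months: Offer X costs 34 × £7,254.25 = £246,644.50; Offer Y costs 34 × £6,526.24 = £221,892.16.
Offer Y is cheaper by £246,644.50 − £221,892.16 = £24,752.34.

Offer Y by £24,752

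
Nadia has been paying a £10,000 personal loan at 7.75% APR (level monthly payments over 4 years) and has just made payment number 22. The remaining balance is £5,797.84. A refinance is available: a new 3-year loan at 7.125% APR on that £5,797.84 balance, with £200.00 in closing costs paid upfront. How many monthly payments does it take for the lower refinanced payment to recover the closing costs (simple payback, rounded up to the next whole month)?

4 months

Current payment = 10,000 × 7.75%/12 / (1 − (1+0.0064583)^−48) = £242.96.
Refinanced payment = 5,797.84 × 0.0059375 / (1 − (1+0.0059375)^−36) = £179.35.
Monthly savings = £242.96 − £179.35 = £63.61.
Break-even = £200.00 / £63.61 = 3.14 → 4 months.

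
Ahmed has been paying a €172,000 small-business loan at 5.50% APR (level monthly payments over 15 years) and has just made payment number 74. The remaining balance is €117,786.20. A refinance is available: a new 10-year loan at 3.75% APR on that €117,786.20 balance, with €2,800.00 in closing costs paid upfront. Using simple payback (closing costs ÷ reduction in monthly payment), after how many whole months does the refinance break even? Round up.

Current payment = 172,000 × 5.5%/12 / (1 − (1+0.0045833)^−180) = €1,405.38.
Refinanced payment = 117,786.20 × 0.0031250 / (1 − (1+0.0031250)^−120) = €1,178.58.
Monthly savings = €1,405.38 − €1,178.58 = €226.80.
Break-even = €2,800.00 / €226.80 = 12.35 → 13 months.

13 months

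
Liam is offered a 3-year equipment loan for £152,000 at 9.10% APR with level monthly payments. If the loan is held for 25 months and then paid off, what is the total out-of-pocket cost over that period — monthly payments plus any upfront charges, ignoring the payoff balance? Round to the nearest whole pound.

At 9.10% the monthly rate is 0.0075833, so the payment is 152,000 × 0.0075833 / (1 − 1.0075833^−36) = £4,840.64.
Total outlay = 25 × £4,840.64 = £121,016.00.

£121,016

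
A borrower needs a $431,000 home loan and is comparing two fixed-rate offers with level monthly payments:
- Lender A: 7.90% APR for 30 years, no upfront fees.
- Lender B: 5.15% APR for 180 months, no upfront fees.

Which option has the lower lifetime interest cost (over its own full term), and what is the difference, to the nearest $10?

Lender A: at 7.90% the monthly rate is 0.0065833, so the payment is 431,000 × 0.0065833 / (1 − 1.0065833^−360) = $3,132.53.
Total interest on Lender A = 360 × $3,132.53 − $431,000 = $696,710.80.
Lender B: at 5.15% the monthly rate is 0.0042917, so the payment is 431,000 × 0.0042917 / (1 − 1.0042917^−180) = $3,442.09.
Total interest on Lender B = 180 × $3,442.09 − $431,000 = $188,576.20.
Lender B is lower by $508,134.60.

Lender B by $508,130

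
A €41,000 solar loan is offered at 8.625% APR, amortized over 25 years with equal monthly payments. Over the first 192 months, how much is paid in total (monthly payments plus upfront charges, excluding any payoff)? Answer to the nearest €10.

€64,050

Monthly rate = 8.625%/12 = 0.0071875; payment = 41,000 × 0.0071875 / (1 − (1+0.0071875)^−300) = €333.60.
Total outlay = 192 × €333.60 = €64,051.20.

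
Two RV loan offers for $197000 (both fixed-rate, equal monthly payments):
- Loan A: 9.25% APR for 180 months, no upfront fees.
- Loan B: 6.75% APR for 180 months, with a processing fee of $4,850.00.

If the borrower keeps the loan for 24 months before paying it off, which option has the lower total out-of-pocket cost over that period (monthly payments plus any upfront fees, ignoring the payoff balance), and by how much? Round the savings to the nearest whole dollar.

Loan B by $1,972

Loan A: at 9.25% the monthly rate is 0.0077083, so the payment is 197,000 × 0.0077083 / (1 − 1.0077083^−180) = $2,027.51.
Loan B: at 6.75% the monthly rate is 0.0056250, so the payment is 197,000 × 0.0056250 / (1 − 1.0056250^−180) = $1,743.27.
Over 24 months: Loan A costs 24 × $2,027.51 = $48,660.24; Loan B costs 24 × $1,743.27 + $4,850.00 = $46,688.48.
Loan B is cheaper by $48,660.24 − $46,688.48 = $1,971.76.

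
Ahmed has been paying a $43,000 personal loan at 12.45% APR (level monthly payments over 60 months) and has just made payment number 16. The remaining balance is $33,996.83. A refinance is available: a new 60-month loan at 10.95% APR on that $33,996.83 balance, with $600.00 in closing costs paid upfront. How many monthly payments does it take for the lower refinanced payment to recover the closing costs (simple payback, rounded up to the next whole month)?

3 months

Current payment = 43,000 × 12.45%/12 / (1 − (1+0.0103750)^−60) = $966.32.
Refinanced payment = 33,996.83 × 0.0091250 / (1 − (1+0.0091250)^−60) = $738.33.
Monthly savings = $966.32 − $738.33 = $227.99.
Break-even = $600.00 / $227.99 = 2.63 → 3 months.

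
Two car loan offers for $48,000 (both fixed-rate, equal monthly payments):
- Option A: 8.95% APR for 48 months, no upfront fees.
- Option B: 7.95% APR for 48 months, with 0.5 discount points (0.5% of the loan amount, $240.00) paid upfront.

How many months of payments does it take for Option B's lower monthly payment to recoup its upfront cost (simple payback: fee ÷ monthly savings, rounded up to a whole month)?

11 months

Option A: at 8.95% the monthly rate is 0.0074583, so the payment is 48,000 × 0.0074583 / (1 − 1.0074583^−48) = $1,193.34.
Option B: monthly rate = 7.95%/12 = 0.0066250; payment = 48,000 × 0.0066250 / (1 − (1+0.0066250)^−48) = $1,170.69.
Monthly savings = $1,193.34 − $1,170.69 = $22.65.
Break-even = $240.00 / $22.65 = 10.60 → 11 months.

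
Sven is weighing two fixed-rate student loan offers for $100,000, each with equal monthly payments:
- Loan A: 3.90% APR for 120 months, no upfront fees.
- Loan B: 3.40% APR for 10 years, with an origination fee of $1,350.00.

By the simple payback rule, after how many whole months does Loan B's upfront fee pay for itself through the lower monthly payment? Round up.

58 months

Loan A: at 3.90% the monthly rate is 0.0032500, so the payment is 100,000 × 0.0032500 / (1 − 1.0032500^−120) = $1,007.71.
Loan B: at 3.40% the monthly rate is 0.0028333, so the payment is 100,000 × 0.0028333 / (1 − 1.0028333^−120) = $984.18.
Monthly savings = $1,007.71 − $984.18 = $23.53.
Break-even = $1,350.00 / $23.53 = 57.37 → 58 months.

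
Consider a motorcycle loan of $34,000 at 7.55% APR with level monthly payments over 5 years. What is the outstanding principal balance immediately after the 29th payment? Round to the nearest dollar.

With monthly rate i = 7.55%/12 = 0.0062917, the balance after k of n payments is P · [(1+i)^n − (1+i)^k] / [(1+i)^n − 1].
(1+0.0062917)^60 = 1.45690949 and (1+0.0062917)^29 = 1.19947834, so the balance is 34,000 × (1.45690949 − 1.19947834) / (1.45690949 − 1) = $19,156.22.

$19,156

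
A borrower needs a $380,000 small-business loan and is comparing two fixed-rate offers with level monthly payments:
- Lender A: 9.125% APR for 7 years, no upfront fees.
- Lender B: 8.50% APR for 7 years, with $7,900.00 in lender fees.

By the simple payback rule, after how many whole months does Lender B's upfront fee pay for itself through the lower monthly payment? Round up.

66 months

Lender A: monthly rate = 9.125%/12 = 0.0076042; payment = 380,000 × 0.0076042 / (1 − (1+0.0076042)^−84) = $6,137.98.
Lender B: at 8.50% the monthly rate is 0.0070833, so the payment is 380,000 × 0.0070833 / (1 − 1.0070833^−84) = $6,017.86.
Monthly savings = $6,137.98 − $6,017.86 = $120.12.
Break-even = $7,900.00 / $120.12 = 65.77 → 66 months.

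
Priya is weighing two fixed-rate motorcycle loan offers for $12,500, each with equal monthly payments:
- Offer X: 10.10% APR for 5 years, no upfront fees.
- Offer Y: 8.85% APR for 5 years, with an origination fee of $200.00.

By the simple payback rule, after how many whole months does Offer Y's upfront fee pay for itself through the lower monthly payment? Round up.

27 months

Offer X: at 10.10% the monthly rate is 0.0084167, so the payment is 12,500 × 0.0084167 / (1 − 1.0084167^−60) = $266.20.
Offer Y: at 8.85% the monthly rate is 0.0073750, so the payment is 12,500 × 0.0073750 / (1 − 1.0073750^−60) = $258.57.
Monthly savings = $266.20 − $258.57 = $7.63.
Break-even = $200.00 / $7.63 = 26.21 → 27 months.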